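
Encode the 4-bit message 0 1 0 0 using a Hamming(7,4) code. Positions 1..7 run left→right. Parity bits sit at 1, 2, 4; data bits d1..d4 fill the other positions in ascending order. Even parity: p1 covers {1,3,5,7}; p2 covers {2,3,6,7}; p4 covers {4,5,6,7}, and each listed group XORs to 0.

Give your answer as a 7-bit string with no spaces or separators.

1001100

Place data at non-parity positions: p1 p2 0 p4 1 0 0
p1 (pos 1,3,5,7): XOR of data positions = 0⊕1⊕0 = 1
p2 (pos 2,3,6,7): XOR of data positions = 0⊕0⊕0 = 0
p4 (pos 4,5,6,7): XOR of data positions = 1⊕0⊕0 = 1
Codeword: 1001100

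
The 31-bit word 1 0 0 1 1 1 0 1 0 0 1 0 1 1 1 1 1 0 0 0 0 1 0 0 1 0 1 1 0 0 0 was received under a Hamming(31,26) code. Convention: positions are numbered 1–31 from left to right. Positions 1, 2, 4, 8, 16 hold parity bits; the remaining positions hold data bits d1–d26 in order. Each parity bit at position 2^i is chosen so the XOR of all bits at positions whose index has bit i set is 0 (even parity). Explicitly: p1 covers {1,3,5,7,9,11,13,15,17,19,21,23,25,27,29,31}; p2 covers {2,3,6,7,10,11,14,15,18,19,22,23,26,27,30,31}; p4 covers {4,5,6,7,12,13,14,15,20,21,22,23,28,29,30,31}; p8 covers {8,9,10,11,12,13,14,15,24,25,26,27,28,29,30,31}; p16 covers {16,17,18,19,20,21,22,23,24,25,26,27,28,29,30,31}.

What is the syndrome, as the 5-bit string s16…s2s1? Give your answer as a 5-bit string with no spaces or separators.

s1 (pos 1,3,5,7,9,11,13,15,17,19,21,23,25,27,29,31): 1⊕0⊕1⊕0⊕0⊕1⊕1⊕1⊕1⊕0⊕0⊕0⊕1⊕1⊕0⊕0 = 0
s2 (pos 2,3,6,7,10,11,14,15,18,19,22,23,26,27,30,31): 0⊕0⊕1⊕0⊕0⊕1⊕1⊕1⊕0⊕0⊕1⊕0⊕0⊕1⊕0⊕0 = 0
s4 (pos 4,5,6,7,12,13,14,15,20,21,22,23,28,29,30,31): 1⊕1⊕1⊕0⊕0⊕1⊕1⊕1⊕0⊕0⊕1⊕0⊕1⊕0⊕0⊕0 = 0
s8 (pos 8,9,10,11,12,13,14,15,24,25,26,27,28,29,30,31): 1⊕0⊕0⊕1⊕0⊕1⊕1⊕1⊕0⊕1⊕0⊕1⊕1⊕0⊕0⊕0 = 0
s16 (pos 16,17,18,19,20,21,22,23,24,25,26,27,28,29,30,31): 1⊕1⊕0⊕0⊕0⊕0⊕1⊕0⊕0⊕1⊕0⊕1⊕1⊕0⊕0⊕0 = 0
Syndrome s16…s1 = 00000 → no error.

00000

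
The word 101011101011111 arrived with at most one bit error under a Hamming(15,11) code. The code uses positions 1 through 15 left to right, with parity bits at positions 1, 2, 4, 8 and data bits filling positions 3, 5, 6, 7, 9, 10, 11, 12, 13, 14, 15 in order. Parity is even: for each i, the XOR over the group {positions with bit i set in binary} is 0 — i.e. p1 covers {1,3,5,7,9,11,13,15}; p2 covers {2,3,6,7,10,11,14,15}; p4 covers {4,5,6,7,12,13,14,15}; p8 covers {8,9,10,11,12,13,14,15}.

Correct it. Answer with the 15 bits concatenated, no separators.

s1 (pos 1,3,5,7,9,11,13,15): 1⊕1⊕1⊕1⊕1⊕1⊕1⊕1 = 0
s2 (pos 2,3,6,7,10,11,14,15): 0⊕1⊕1⊕1⊕0⊕1⊕1⊕1 = 0
s4 (pos 4,5,6,7,12,13,14,15): 0⊕1⊕1⊕1⊕1⊕1⊕1⊕1 = 1
s8 (pos 8,9,10,11,12,13,14,15): 0⊕1⊕0⊕1⊕1⊕1⊕1⊕1 = 0
Syndrome s8…s1 = 0100 → error at position 4.
Flip position 4: 101011101011111 → 101111101011111

101111101011111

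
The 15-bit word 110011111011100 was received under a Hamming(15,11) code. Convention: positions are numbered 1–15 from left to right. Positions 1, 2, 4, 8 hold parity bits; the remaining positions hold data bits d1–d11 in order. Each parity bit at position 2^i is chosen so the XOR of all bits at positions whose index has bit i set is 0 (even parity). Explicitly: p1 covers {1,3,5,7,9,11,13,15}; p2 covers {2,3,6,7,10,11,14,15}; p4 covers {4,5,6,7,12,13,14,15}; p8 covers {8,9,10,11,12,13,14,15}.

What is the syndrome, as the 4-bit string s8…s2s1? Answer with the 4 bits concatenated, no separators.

s1 (pos 1,3,5,7,9,11,13,15): 1⊕0⊕1⊕1⊕1⊕1⊕1⊕0 = 0
s2 (pos 2,3,6,7,10,11,14,15): 1⊕0⊕1⊕1⊕0⊕1⊕0⊕0 = 0
s4 (pos 4,5,6,7,12,13,14,15): 0⊕1⊕1⊕1⊕1⊕1⊕0⊕0 = 1
s8 (pos 8,9,10,11,12,13,14,15): 1⊕1⊕0⊕1⊕1⊕1⊕0⊕0 = 1
Syndrome s8…s1 = 1100 → error at position 12.

1100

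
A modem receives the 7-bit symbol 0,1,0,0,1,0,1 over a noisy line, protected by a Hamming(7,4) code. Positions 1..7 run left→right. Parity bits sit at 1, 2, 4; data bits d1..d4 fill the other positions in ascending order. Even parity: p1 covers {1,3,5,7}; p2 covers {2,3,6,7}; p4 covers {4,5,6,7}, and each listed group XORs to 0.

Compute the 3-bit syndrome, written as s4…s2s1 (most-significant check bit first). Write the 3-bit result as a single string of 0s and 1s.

s1 (pos 1,3,5,7): 0⊕0⊕1⊕1 = 0
s2 (pos 2,3,6,7): 1⊕0⊕0⊕1 = 0
s4 (pos 4,5,6,7): 0⊕1⊕0⊕1 = 0
Syndrome s4…s1 = 000 → no error.

000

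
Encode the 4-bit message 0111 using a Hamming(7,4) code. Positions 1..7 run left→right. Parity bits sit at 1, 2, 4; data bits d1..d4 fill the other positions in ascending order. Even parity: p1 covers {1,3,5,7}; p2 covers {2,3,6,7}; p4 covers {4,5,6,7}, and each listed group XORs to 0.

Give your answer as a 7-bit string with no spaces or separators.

0001111

Place data at non-parity positions: p1 p2 0 p4 1 1 1
p1 (pos 1,3,5,7): XOR of data positions = 0⊕1⊕1 = 0
p2 (pos 2,3,6,7): XOR of data positions = 0⊕1⊕1 = 0
p4 (pos 4,5,6,7): XOR of data positions = 1⊕1⊕1 = 1
Codeword: 0001111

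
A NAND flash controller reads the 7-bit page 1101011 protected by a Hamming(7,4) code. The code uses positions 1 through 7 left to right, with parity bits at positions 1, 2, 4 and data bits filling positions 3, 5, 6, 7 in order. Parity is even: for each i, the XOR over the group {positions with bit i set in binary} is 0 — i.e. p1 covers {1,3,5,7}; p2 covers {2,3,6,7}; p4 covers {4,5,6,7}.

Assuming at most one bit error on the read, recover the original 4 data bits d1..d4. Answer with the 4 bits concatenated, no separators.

s1 (pos 1,3,5,7): 1⊕0⊕0⊕1 = 0
s2 (pos 2,3,6,7): 1⊕0⊕1⊕1 = 1
s4 (pos 4,5,6,7): 1⊕0⊕1⊕1 = 1
Syndrome s4…s1 = 110 → error at position 6.
Flip position 6: 1101011 → 1101001
Read data bits from positions 3,5,6,7: 0001

0001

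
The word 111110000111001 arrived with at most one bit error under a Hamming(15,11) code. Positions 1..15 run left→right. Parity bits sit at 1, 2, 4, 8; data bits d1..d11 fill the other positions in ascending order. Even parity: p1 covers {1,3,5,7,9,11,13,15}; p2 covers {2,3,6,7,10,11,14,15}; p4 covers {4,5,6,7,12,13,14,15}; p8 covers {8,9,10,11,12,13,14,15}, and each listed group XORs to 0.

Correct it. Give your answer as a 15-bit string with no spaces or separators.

s1 (pos 1,3,5,7,9,11,13,15): 1⊕1⊕1⊕0⊕0⊕1⊕0⊕1 = 1
s2 (pos 2,3,6,7,10,11,14,15): 1⊕1⊕0⊕0⊕1⊕1⊕0⊕1 = 1
s4 (pos 4,5,6,7,12,13,14,15): 1⊕1⊕0⊕0⊕1⊕0⊕0⊕1 = 0
s8 (pos 8,9,10,11,12,13,14,15): 0⊕0⊕1⊕1⊕1⊕0⊕0⊕1 = 0
Syndrome s8…s1 = 0011 → error at position 3.
Flip position 3: 111110000111001 → 110110000111001

110110000111001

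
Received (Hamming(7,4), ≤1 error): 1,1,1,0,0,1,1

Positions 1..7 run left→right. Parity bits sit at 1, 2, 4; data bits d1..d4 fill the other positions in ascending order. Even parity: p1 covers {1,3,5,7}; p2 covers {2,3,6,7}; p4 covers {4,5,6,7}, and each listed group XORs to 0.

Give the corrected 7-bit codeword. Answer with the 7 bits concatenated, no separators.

s1 (pos 1,3,5,7): 1⊕1⊕0⊕1 = 1
s2 (pos 2,3,6,7): 1⊕1⊕1⊕1 = 0
s4 (pos 4,5,6,7): 0⊕0⊕1⊕1 = 0
Syndrome s4…s1 = 001 → error at position 1.
Flip position 1: 1110011 → 0110011

0110011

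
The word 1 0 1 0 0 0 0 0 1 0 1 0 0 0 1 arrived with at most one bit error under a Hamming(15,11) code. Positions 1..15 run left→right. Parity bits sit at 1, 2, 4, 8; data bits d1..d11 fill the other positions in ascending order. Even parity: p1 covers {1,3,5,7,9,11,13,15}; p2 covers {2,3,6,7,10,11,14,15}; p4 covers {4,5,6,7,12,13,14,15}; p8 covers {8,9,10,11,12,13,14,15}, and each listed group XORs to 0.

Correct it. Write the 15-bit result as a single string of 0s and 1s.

101000001010000

s1 (pos 1,3,5,7,9,11,13,15): 1⊕1⊕0⊕0⊕1⊕1⊕0⊕1 = 1
s2 (pos 2,3,6,7,10,11,14,15): 0⊕1⊕0⊕0⊕0⊕1⊕0⊕1 = 1
s4 (pos 4,5,6,7,12,13,14,15): 0⊕0⊕0⊕0⊕0⊕0⊕0⊕1 = 1
s8 (pos 8,9,10,11,12,13,14,15): 0⊕1⊕0⊕1⊕0⊕0⊕0⊕1 = 1
Syndrome s8…s1 = 1111 → error at position 15.
Flip position 15: 101000001010001 → 101000001010000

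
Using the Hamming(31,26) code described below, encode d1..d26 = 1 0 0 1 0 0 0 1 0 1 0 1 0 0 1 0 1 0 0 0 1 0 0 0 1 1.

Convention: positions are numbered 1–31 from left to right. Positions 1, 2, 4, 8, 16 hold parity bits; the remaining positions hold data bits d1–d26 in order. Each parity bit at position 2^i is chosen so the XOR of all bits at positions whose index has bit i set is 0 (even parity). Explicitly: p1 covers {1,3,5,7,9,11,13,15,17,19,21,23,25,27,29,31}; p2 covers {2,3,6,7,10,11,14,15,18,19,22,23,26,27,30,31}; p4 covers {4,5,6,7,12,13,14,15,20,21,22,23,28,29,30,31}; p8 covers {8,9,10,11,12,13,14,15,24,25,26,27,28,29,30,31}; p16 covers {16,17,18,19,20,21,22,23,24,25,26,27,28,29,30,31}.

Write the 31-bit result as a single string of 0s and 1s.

Place data at non-parity positions: p1 p2 1 p4 0 0 1 p8 0 0 0 1 0 1 0 p16 1 0 0 1 0 1 0 0 0 1 0 0 0 1 1
p1 (pos 1,3,5,7,9,11,13,15,17,19,21,23,25,27,29,31): XOR of data positions = 1⊕0⊕1⊕0⊕0⊕0⊕0⊕1⊕0⊕0⊕0⊕0⊕0⊕0⊕1 = 0
p2 (pos 2,3,6,7,10,11,14,15,18,19,22,23,26,27,30,31): XOR of data positions = 1⊕0⊕1⊕0⊕0⊕1⊕0⊕0⊕0⊕1⊕0⊕1⊕0⊕1⊕1 = 1
p4 (pos 4,5,6,7,12,13,14,15,20,21,22,23,28,29,30,31): XOR of data positions = 0⊕0⊕1⊕1⊕0⊕1⊕0⊕1⊕0⊕1⊕0⊕0⊕0⊕1⊕1 = 1
p8 (pos 8,9,10,11,12,13,14,15,24,25,26,27,28,29,30,31): XOR of data positions = 0⊕0⊕0⊕1⊕0⊕1⊕0⊕0⊕0⊕1⊕0⊕0⊕0⊕1⊕1 = 1
p16 (pos 16,17,18,19,20,21,22,23,24,25,26,27,28,29,30,31): XOR of data positions = 1⊕0⊕0⊕1⊕0⊕1⊕0⊕0⊕0⊕1⊕0⊕0⊕0⊕1⊕1 = 0
Codeword: 0111001100010100100101000100011

0111001100010100100101000100011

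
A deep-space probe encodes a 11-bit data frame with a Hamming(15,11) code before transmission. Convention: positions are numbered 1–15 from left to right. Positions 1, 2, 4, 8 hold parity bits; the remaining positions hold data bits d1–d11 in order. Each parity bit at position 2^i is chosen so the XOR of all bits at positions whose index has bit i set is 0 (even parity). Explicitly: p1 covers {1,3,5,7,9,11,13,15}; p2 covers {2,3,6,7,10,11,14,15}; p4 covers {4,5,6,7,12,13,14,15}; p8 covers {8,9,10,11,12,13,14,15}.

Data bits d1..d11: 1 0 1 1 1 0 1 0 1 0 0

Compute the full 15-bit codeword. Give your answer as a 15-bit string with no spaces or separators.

Place data at non-parity positions: p1 p2 1 p4 0 1 1 p8 1 0 1 0 1 0 0
p1 (pos 1,3,5,7,9,11,13,15): XOR of data positions = 1⊕0⊕1⊕1⊕1⊕1⊕0 = 1
p2 (pos 2,3,6,7,10,11,14,15): XOR of data positions = 1⊕1⊕1⊕0⊕1⊕0⊕0 = 0
p4 (pos 4,5,6,7,12,13,14,15): XOR of data positions = 0⊕1⊕1⊕0⊕1⊕0⊕0 = 1
p8 (pos 8,9,10,11,12,13,14,15): XOR of data positions = 1⊕0⊕1⊕0⊕1⊕0⊕0 = 1
Codeword: 101101111010100

101101111010100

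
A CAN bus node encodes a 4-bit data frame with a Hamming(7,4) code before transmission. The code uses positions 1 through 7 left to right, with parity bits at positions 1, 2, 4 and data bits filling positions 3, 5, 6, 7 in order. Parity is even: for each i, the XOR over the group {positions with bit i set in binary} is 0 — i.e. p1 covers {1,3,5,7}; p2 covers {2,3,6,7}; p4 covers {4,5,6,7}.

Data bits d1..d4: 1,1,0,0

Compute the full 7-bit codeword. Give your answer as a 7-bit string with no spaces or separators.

Place data at non-parity positions: p1 p2 1 p4 1 0 0
p1 (pos 1,3,5,7): XOR of data positions = 1⊕1⊕0 = 0
p2 (pos 2,3,6,7): XOR of data positions = 1⊕0⊕0 = 1
p4 (pos 4,5,6,7): XOR of data positions = 1⊕0⊕0 = 1
Codeword: 0111100

0111100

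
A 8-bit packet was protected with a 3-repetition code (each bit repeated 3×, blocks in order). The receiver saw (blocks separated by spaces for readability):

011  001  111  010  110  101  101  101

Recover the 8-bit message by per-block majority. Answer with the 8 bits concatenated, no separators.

Block 1 (011): 2 ones → 1
Block 2 (001): 1 one → 0
Block 3 (111): 3 ones → 1
Block 4 (010): 1 one → 0
Block 5 (110): 2 ones → 1
Block 6 (101): 2 ones → 1
Block 7 (101): 2 ones → 1
Block 8 (101): 2 ones → 1

10101111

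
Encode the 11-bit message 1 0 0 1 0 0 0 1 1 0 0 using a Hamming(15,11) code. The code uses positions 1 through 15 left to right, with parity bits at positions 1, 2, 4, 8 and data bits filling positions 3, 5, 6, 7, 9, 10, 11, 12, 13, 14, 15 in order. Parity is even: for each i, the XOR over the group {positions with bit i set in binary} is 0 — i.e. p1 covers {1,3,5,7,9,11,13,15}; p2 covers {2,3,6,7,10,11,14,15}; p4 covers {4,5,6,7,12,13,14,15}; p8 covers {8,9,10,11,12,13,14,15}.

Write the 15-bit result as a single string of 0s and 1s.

Place data at non-parity positions: p1 p2 1 p4 0 0 1 p8 0 0 0 1 1 0 0
p1 (pos 1,3,5,7,9,11,13,15): XOR of data positions = 1⊕0⊕1⊕0⊕0⊕1⊕0 = 1
p2 (pos 2,3,6,7,10,11,14,15): XOR of data positions = 1⊕0⊕1⊕0⊕0⊕0⊕0 = 0
p4 (pos 4,5,6,7,12,13,14,15): XOR of data positions = 0⊕0⊕1⊕1⊕1⊕0⊕0 = 1
p8 (pos 8,9,10,11,12,13,14,15): XOR of data positions = 0⊕0⊕0⊕1⊕1⊕0⊕0 = 0
Codeword: 101100100001100

101100100001100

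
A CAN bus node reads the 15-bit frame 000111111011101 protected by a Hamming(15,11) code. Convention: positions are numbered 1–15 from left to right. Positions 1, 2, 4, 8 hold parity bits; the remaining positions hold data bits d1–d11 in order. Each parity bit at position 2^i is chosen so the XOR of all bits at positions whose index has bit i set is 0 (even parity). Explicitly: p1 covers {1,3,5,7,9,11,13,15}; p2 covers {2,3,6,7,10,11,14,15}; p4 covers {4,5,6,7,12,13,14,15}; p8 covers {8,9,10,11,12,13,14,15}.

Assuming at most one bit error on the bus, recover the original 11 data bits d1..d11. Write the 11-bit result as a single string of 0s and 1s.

01111011101

s1 (pos 1,3,5,7,9,11,13,15): 0⊕0⊕1⊕1⊕1⊕1⊕1⊕1 = 0
s2 (pos 2,3,6,7,10,11,14,15): 0⊕0⊕1⊕1⊕0⊕1⊕0⊕1 = 0
s4 (pos 4,5,6,7,12,13,14,15): 1⊕1⊕1⊕1⊕1⊕1⊕0⊕1 = 1
s8 (pos 8,9,10,11,12,13,14,15): 1⊕1⊕0⊕1⊕1⊕1⊕0⊕1 = 0
Syndrome s8…s1 = 0100 → error at position 4.
Flip position 4: 000111111011101 → 000011111011101
Read data bits from positions 3,5,6,7,9,10,11,12,13,14,15: 01111011101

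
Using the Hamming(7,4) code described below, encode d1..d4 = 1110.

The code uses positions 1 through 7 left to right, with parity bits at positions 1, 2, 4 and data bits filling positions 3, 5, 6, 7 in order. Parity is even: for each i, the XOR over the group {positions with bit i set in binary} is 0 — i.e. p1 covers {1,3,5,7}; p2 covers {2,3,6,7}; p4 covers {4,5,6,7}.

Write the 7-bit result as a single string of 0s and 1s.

0010110

Place data at non-parity positions: p1 p2 1 p4 1 1 0
p1 (pos 1,3,5,7): XOR of data positions = 1⊕1⊕0 = 0
p2 (pos 2,3,6,7): XOR of data positions = 1⊕1⊕0 = 0
p4 (pos 4,5,6,7): XOR of data positions = 1⊕1⊕0 = 0
Codeword: 0010110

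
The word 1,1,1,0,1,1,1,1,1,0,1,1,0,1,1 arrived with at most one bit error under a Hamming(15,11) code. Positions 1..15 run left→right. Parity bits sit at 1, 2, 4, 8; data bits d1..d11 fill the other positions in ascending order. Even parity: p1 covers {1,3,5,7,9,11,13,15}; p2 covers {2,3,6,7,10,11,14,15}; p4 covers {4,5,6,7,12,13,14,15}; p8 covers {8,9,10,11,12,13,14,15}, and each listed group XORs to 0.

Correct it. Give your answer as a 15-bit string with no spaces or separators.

s1 (pos 1,3,5,7,9,11,13,15): 1⊕1⊕1⊕1⊕1⊕1⊕0⊕1 = 1
s2 (pos 2,3,6,7,10,11,14,15): 1⊕1⊕1⊕1⊕0⊕1⊕1⊕1 = 1
s4 (pos 4,5,6,7,12,13,14,15): 0⊕1⊕1⊕1⊕1⊕0⊕1⊕1 = 0
s8 (pos 8,9,10,11,12,13,14,15): 1⊕1⊕0⊕1⊕1⊕0⊕1⊕1 = 0
Syndrome s8…s1 = 0011 → error at position 3.
Flip position 3: 111011111011011 → 110011111011011

110011111011011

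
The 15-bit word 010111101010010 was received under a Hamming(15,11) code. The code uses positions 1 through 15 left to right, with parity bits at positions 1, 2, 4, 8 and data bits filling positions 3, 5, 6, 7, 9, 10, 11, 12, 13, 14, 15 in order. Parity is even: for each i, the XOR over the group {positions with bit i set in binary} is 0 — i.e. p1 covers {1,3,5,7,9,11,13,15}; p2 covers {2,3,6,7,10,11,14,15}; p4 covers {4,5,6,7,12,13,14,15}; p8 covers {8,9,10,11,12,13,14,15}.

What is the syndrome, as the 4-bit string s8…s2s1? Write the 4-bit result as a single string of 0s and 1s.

s1 (pos 1,3,5,7,9,11,13,15): 0⊕0⊕1⊕1⊕1⊕1⊕0⊕0 = 0
s2 (pos 2,3,6,7,10,11,14,15): 1⊕0⊕1⊕1⊕0⊕1⊕1⊕0 = 1
s4 (pos 4,5,6,7,12,13,14,15): 1⊕1⊕1⊕1⊕0⊕0⊕1⊕0 = 1
s8 (pos 8,9,10,11,12,13,14,15): 0⊕1⊕0⊕1⊕0⊕0⊕1⊕0 = 1
Syndrome s8…s1 = 1110 → error at position 14.

1110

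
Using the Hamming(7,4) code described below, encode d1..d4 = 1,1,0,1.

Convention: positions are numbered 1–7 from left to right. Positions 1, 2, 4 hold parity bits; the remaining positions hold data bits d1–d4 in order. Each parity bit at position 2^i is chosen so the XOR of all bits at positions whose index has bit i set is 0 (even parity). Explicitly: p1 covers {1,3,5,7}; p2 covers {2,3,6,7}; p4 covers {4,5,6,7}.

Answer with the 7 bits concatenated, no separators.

Place data at non-parity positions: p1 p2 1 p4 1 0 1
p1 (pos 1,3,5,7): XOR of data positions = 1⊕1⊕1 = 1
p2 (pos 2,3,6,7): XOR of data positions = 1⊕0⊕1 = 0
p4 (pos 4,5,6,7): XOR of data positions = 1⊕0⊕1 = 0
Codeword: 1010101

1010101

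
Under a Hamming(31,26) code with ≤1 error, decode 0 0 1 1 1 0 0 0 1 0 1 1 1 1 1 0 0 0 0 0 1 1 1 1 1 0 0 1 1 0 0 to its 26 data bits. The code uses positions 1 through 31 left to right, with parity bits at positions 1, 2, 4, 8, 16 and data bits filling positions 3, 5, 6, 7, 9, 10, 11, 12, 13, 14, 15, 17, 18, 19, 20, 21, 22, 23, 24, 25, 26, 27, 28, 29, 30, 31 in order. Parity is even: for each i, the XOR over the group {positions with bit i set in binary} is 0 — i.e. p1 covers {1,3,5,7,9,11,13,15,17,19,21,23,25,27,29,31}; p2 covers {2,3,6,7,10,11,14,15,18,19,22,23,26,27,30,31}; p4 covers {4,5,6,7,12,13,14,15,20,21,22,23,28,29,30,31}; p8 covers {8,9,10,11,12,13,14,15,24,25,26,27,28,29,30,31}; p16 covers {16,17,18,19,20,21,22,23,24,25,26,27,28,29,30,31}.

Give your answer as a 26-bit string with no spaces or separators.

s1 (pos 1,3,5,7,9,11,13,15,17,19,21,23,25,27,29,31): 0⊕1⊕1⊕0⊕1⊕1⊕1⊕1⊕0⊕0⊕1⊕1⊕1⊕0⊕1⊕0 = 0
s2 (pos 2,3,6,7,10,11,14,15,18,19,22,23,26,27,30,31): 0⊕1⊕0⊕0⊕0⊕1⊕1⊕1⊕0⊕0⊕1⊕1⊕0⊕0⊕0⊕0 = 0
s4 (pos 4,5,6,7,12,13,14,15,20,21,22,23,28,29,30,31): 1⊕1⊕0⊕0⊕1⊕1⊕1⊕1⊕0⊕1⊕1⊕1⊕1⊕1⊕0⊕0 = 1
s8 (pos 8,9,10,11,12,13,14,15,24,25,26,27,28,29,30,31): 0⊕1⊕0⊕1⊕1⊕1⊕1⊕1⊕1⊕1⊕0⊕0⊕1⊕1⊕0⊕0 = 0
s16 (pos 16,17,18,19,20,21,22,23,24,25,26,27,28,29,30,31): 0⊕0⊕0⊕0⊕0⊕1⊕1⊕1⊕1⊕1⊕0⊕0⊕1⊕1⊕0⊕0 = 1
Syndrome s16…s1 = 10100 → error at position 20.
Flip position 20: 0011100010111110000011111001100 → 0011100010111110000111111001100
Read data bits from positions 3,5,6,7,9,10,11,12,13,14,15,17,18,19,20,21,22,23,24,25,26,27,28,29,30,31: 11001011111000111111001100

11001011111000111111001100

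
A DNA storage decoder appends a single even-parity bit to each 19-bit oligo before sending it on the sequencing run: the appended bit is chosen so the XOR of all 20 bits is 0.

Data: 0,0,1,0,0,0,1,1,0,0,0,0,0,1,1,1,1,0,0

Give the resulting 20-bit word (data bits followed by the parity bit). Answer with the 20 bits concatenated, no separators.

XOR of the 19 data bits: 0⊕0⊕1⊕0⊕0⊕0⊕1⊕1⊕0⊕0⊕0⊕0⊕0⊕1⊕1⊕1⊕1⊕0⊕0 = 1
Parity bit = 1 (so all 20 bits XOR to 0).

00100011000001111001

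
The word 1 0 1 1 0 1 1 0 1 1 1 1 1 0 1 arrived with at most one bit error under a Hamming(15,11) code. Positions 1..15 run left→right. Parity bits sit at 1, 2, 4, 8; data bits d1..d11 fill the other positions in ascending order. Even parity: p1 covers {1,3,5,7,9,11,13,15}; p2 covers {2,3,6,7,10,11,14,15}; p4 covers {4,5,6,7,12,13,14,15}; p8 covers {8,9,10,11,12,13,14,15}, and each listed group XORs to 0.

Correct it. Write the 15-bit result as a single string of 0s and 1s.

001101101111101

s1 (pos 1,3,5,7,9,11,13,15): 1⊕1⊕0⊕1⊕1⊕1⊕1⊕1 = 1
s2 (pos 2,3,6,7,10,11,14,15): 0⊕1⊕1⊕1⊕1⊕1⊕0⊕1 = 0
s4 (pos 4,5,6,7,12,13,14,15): 1⊕0⊕1⊕1⊕1⊕1⊕0⊕1 = 0
s8 (pos 8,9,10,11,12,13,14,15): 0⊕1⊕1⊕1⊕1⊕1⊕0⊕1 = 0
Syndrome s8…s1 = 0001 → error at position 1.
Flip position 1: 101101101111101 → 001101101111101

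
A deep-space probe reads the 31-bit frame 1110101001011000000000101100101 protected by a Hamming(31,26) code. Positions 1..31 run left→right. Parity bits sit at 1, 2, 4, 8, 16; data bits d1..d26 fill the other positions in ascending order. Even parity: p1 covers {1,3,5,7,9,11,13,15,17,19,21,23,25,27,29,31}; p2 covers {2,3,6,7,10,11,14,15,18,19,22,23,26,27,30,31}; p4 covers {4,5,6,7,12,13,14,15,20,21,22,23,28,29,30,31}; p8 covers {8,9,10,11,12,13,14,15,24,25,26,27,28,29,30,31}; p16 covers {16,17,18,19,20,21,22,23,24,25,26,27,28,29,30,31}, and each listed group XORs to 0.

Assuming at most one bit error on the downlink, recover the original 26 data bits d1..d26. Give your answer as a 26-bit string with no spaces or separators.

11010101100000000101100100

s1 (pos 1,3,5,7,9,11,13,15,17,19,21,23,25,27,29,31): 1⊕1⊕1⊕1⊕0⊕0⊕1⊕0⊕0⊕0⊕0⊕1⊕1⊕0⊕1⊕1 = 1
s2 (pos 2,3,6,7,10,11,14,15,18,19,22,23,26,27,30,31): 1⊕1⊕0⊕1⊕1⊕0⊕0⊕0⊕0⊕0⊕0⊕1⊕1⊕0⊕0⊕1 = 1
s4 (pos 4,5,6,7,12,13,14,15,20,21,22,23,28,29,30,31): 0⊕1⊕0⊕1⊕1⊕1⊕0⊕0⊕0⊕0⊕0⊕1⊕0⊕1⊕0⊕1 = 1
s8 (pos 8,9,10,11,12,13,14,15,24,25,26,27,28,29,30,31): 0⊕0⊕1⊕0⊕1⊕1⊕0⊕0⊕0⊕1⊕1⊕0⊕0⊕1⊕0⊕1 = 1
s16 (pos 16,17,18,19,20,21,22,23,24,25,26,27,28,29,30,31): 0⊕0⊕0⊕0⊕0⊕0⊕0⊕1⊕0⊕1⊕1⊕0⊕0⊕1⊕0⊕1 = 1
Syndrome s16…s1 = 11111 → error at position 31.
Flip position 31: 1110101001011000000000101100101 → 1110101001011000000000101100100
Read data bits from positions 3,5,6,7,9,10,11,12,13,14,15,17,18,19,20,21,22,23,24,25,26,27,28,29,30,31: 11010101100000000101100100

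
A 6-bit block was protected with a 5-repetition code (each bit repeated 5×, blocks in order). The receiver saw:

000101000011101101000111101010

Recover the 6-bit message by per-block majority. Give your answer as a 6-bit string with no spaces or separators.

Block 1 (00010): 1 one → 0
Block 2 (10000): 1 one → 0
Block 3 (11101): 4 ones → 1
Block 4 (10100): 2 ones → 0
Block 5 (01111): 4 ones → 1
Block 6 (01010): 2 ones → 0

001010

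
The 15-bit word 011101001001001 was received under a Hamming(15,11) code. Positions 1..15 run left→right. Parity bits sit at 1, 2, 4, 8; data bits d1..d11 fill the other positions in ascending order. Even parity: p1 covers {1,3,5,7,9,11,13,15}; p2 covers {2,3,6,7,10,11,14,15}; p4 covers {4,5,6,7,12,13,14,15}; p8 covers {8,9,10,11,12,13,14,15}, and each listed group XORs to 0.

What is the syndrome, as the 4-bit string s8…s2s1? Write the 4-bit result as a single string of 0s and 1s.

1001

s1 (pos 1,3,5,7,9,11,13,15): 0⊕1⊕0⊕0⊕1⊕0⊕0⊕1 = 1
s2 (pos 2,3,6,7,10,11,14,15): 1⊕1⊕1⊕0⊕0⊕0⊕0⊕1 = 0
s4 (pos 4,5,6,7,12,13,14,15): 1⊕0⊕1⊕0⊕1⊕0⊕0⊕1 = 0
s8 (pos 8,9,10,11,12,13,14,15): 0⊕1⊕0⊕0⊕1⊕0⊕0⊕1 = 1
Syndrome s8…s1 = 1001 → error at position 9.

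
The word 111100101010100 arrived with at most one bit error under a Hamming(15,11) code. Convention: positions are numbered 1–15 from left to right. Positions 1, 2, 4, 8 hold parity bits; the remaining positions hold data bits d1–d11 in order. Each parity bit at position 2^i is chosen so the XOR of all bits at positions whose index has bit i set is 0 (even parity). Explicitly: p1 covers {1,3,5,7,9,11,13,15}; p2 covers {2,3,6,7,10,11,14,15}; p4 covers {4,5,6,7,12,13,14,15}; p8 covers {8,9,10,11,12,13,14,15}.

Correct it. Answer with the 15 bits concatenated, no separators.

111100101011100

s1 (pos 1,3,5,7,9,11,13,15): 1⊕1⊕0⊕1⊕1⊕1⊕1⊕0 = 0
s2 (pos 2,3,6,7,10,11,14,15): 1⊕1⊕0⊕1⊕0⊕1⊕0⊕0 = 0
s4 (pos 4,5,6,7,12,13,14,15): 1⊕0⊕0⊕1⊕0⊕1⊕0⊕0 = 1
s8 (pos 8,9,10,11,12,13,14,15): 0⊕1⊕0⊕1⊕0⊕1⊕0⊕0 = 1
Syndrome s8…s1 = 1100 → error at position 12.
Flip position 12: 111100101010100 → 111100101011100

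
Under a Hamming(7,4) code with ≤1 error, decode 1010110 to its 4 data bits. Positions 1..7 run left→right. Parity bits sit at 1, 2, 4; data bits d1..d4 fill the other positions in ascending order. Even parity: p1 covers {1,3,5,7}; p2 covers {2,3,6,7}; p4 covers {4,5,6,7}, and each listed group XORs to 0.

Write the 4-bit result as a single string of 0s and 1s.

s1 (pos 1,3,5,7): 1⊕1⊕1⊕0 = 1
s2 (pos 2,3,6,7): 0⊕1⊕1⊕0 = 0
s4 (pos 4,5,6,7): 0⊕1⊕1⊕0 = 0
Syndrome s4…s1 = 001 → error at position 1.
Flip position 1: 1010110 → 0010110
Read data bits from positions 3,5,6,7: 1110

1110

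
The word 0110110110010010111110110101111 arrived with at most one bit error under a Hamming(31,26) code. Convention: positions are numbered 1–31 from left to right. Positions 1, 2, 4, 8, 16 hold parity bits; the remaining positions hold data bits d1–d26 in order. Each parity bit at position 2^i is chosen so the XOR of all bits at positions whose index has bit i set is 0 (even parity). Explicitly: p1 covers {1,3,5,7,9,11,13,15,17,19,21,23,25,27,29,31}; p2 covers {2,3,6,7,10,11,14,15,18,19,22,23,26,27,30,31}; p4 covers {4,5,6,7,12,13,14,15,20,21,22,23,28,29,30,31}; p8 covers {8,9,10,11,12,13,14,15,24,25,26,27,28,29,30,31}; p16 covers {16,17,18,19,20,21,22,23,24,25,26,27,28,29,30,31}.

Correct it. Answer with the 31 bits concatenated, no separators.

s1 (pos 1,3,5,7,9,11,13,15,17,19,21,23,25,27,29,31): 0⊕1⊕1⊕0⊕1⊕0⊕0⊕1⊕1⊕1⊕1⊕1⊕0⊕0⊕1⊕1 = 0
s2 (pos 2,3,6,7,10,11,14,15,18,19,22,23,26,27,30,31): 1⊕1⊕1⊕0⊕0⊕0⊕0⊕1⊕1⊕1⊕0⊕1⊕1⊕0⊕1⊕1 = 0
s4 (pos 4,5,6,7,12,13,14,15,20,21,22,23,28,29,30,31): 0⊕1⊕1⊕0⊕1⊕0⊕0⊕1⊕1⊕1⊕0⊕1⊕1⊕1⊕1⊕1 = 1
s8 (pos 8,9,10,11,12,13,14,15,24,25,26,27,28,29,30,31): 1⊕1⊕0⊕0⊕1⊕0⊕0⊕1⊕1⊕0⊕1⊕0⊕1⊕1⊕1⊕1 = 0
s16 (pos 16,17,18,19,20,21,22,23,24,25,26,27,28,29,30,31): 0⊕1⊕1⊕1⊕1⊕1⊕0⊕1⊕1⊕0⊕1⊕0⊕1⊕1⊕1⊕1 = 0
Syndrome s16…s1 = 00100 → error at position 4.
Flip position 4: 0110110110010010111110110101111 → 0111110110010010111110110101111

0111110110010010111110110101111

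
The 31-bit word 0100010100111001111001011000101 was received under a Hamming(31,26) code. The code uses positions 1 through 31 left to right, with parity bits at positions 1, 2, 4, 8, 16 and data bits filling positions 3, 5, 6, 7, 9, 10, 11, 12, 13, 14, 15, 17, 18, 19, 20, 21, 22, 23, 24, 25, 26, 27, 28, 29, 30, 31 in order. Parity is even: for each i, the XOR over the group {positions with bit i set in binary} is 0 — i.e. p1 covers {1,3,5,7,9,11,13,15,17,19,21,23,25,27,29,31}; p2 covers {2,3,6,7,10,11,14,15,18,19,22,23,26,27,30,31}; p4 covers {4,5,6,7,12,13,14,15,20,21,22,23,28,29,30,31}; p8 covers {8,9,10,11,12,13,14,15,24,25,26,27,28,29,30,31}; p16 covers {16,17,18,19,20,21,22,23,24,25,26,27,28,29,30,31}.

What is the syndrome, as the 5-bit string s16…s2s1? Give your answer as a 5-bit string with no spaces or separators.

10011

s1 (pos 1,3,5,7,9,11,13,15,17,19,21,23,25,27,29,31): 0⊕0⊕0⊕0⊕0⊕1⊕1⊕0⊕1⊕1⊕0⊕0⊕1⊕0⊕1⊕1 = 1
s2 (pos 2,3,6,7,10,11,14,15,18,19,22,23,26,27,30,31): 1⊕0⊕1⊕0⊕0⊕1⊕0⊕0⊕1⊕1⊕1⊕0⊕0⊕0⊕0⊕1 = 1
s4 (pos 4,5,6,7,12,13,14,15,20,21,22,23,28,29,30,31): 0⊕0⊕1⊕0⊕1⊕1⊕0⊕0⊕0⊕0⊕1⊕0⊕0⊕1⊕0⊕1 = 0
s8 (pos 8,9,10,11,12,13,14,15,24,25,26,27,28,29,30,31): 1⊕0⊕0⊕1⊕1⊕1⊕0⊕0⊕1⊕1⊕0⊕0⊕0⊕1⊕0⊕1 = 0
s16 (pos 16,17,18,19,20,21,22,23,24,25,26,27,28,29,30,31): 1⊕1⊕1⊕1⊕0⊕0⊕1⊕0⊕1⊕1⊕0⊕0⊕0⊕1⊕0⊕1 = 1
Syndrome s16…s1 = 10011 → error at position 19.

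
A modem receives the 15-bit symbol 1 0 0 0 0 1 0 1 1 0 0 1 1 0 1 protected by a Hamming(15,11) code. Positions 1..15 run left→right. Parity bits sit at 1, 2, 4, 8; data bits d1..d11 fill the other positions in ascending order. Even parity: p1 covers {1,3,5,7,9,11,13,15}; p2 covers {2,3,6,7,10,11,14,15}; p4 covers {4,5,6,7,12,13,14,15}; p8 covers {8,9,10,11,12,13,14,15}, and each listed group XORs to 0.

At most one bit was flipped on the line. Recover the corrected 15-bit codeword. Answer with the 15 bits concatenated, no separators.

s1 (pos 1,3,5,7,9,11,13,15): 1⊕0⊕0⊕0⊕1⊕0⊕1⊕1 = 0
s2 (pos 2,3,6,7,10,11,14,15): 0⊕0⊕1⊕0⊕0⊕0⊕0⊕1 = 0
s4 (pos 4,5,6,7,12,13,14,15): 0⊕0⊕1⊕0⊕1⊕1⊕0⊕1 = 0
s8 (pos 8,9,10,11,12,13,14,15): 1⊕1⊕0⊕0⊕1⊕1⊕0⊕1 = 1
Syndrome s8…s1 = 1000 → error at position 8.
Flip position 8: 100001011001101 → 100001001001101

100001001001101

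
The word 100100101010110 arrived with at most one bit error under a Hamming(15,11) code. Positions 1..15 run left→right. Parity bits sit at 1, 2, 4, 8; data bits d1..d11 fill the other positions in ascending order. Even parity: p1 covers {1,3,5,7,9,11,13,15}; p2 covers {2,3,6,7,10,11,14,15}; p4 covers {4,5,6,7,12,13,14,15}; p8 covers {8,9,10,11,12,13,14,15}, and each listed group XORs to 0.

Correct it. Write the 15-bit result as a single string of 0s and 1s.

s1 (pos 1,3,5,7,9,11,13,15): 1⊕0⊕0⊕1⊕1⊕1⊕1⊕0 = 1
s2 (pos 2,3,6,7,10,11,14,15): 0⊕0⊕0⊕1⊕0⊕1⊕1⊕0 = 1
s4 (pos 4,5,6,7,12,13,14,15): 1⊕0⊕0⊕1⊕0⊕1⊕1⊕0 = 0
s8 (pos 8,9,10,11,12,13,14,15): 0⊕1⊕0⊕1⊕0⊕1⊕1⊕0 = 0
Syndrome s8…s1 = 0011 → error at position 3.
Flip position 3: 100100101010110 → 101100101010110

101100101010110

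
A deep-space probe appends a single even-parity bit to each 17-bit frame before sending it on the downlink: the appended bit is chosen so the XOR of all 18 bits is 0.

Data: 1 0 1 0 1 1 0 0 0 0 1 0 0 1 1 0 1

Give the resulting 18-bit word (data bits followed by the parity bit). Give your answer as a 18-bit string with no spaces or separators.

101011000010011010

XOR of the 17 data bits: 1⊕0⊕1⊕0⊕1⊕1⊕0⊕0⊕0⊕0⊕1⊕0⊕0⊕1⊕1⊕0⊕1 = 0
Parity bit = 0 (so all 18 bits XOR to 0).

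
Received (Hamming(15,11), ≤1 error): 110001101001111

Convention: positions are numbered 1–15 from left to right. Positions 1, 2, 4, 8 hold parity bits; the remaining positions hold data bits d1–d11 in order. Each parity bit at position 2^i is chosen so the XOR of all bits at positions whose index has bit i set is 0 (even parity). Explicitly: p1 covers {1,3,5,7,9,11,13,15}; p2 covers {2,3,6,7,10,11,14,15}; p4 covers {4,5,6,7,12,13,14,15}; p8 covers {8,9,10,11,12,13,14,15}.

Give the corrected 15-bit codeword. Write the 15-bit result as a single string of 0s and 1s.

s1 (pos 1,3,5,7,9,11,13,15): 1⊕0⊕0⊕1⊕1⊕0⊕1⊕1 = 1
s2 (pos 2,3,6,7,10,11,14,15): 1⊕0⊕1⊕1⊕0⊕0⊕1⊕1 = 1
s4 (pos 4,5,6,7,12,13,14,15): 0⊕0⊕1⊕1⊕1⊕1⊕1⊕1 = 0
s8 (pos 8,9,10,11,12,13,14,15): 0⊕1⊕0⊕0⊕1⊕1⊕1⊕1 = 1
Syndrome s8…s1 = 1011 → error at position 11.
Flip position 11: 110001101001111 → 110001101011111

110001101011111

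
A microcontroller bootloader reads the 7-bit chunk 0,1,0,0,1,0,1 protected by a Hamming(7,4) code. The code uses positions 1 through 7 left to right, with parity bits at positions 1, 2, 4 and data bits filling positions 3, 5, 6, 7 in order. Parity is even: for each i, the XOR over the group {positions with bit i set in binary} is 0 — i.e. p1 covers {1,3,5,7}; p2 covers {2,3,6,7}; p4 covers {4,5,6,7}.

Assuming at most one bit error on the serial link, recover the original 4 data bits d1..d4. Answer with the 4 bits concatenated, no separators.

0101

s1 (pos 1,3,5,7): 0⊕0⊕1⊕1 = 0
s2 (pos 2,3,6,7): 1⊕0⊕0⊕1 = 0
s4 (pos 4,5,6,7): 0⊕1⊕0⊕1 = 0
Syndrome s4…s1 = 000 → no error.
Read data bits from positions 3,5,6,7: 0101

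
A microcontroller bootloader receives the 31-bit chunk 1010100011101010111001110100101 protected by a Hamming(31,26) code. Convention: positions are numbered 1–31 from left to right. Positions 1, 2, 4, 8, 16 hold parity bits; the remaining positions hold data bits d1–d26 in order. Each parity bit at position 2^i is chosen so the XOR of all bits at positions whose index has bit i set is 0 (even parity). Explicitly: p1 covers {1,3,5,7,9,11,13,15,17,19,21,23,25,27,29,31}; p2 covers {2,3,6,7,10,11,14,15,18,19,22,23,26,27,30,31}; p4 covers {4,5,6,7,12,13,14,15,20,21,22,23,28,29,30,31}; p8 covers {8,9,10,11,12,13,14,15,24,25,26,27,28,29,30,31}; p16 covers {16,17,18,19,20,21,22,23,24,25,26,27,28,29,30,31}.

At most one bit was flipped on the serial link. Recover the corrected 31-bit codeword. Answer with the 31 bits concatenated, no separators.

1010100011101010111001110101101

s1 (pos 1,3,5,7,9,11,13,15,17,19,21,23,25,27,29,31): 1⊕1⊕1⊕0⊕1⊕1⊕1⊕1⊕1⊕1⊕0⊕1⊕0⊕0⊕1⊕1 = 0
s2 (pos 2,3,6,7,10,11,14,15,18,19,22,23,26,27,30,31): 0⊕1⊕0⊕0⊕1⊕1⊕0⊕1⊕1⊕1⊕1⊕1⊕1⊕0⊕0⊕1 = 0
s4 (pos 4,5,6,7,12,13,14,15,20,21,22,23,28,29,30,31): 0⊕1⊕0⊕0⊕0⊕1⊕0⊕1⊕0⊕0⊕1⊕1⊕0⊕1⊕0⊕1 = 1
s8 (pos 8,9,10,11,12,13,14,15,24,25,26,27,28,29,30,31): 0⊕1⊕1⊕1⊕0⊕1⊕0⊕1⊕1⊕0⊕1⊕0⊕0⊕1⊕0⊕1 = 1
s16 (pos 16,17,18,19,20,21,22,23,24,25,26,27,28,29,30,31): 0⊕1⊕1⊕1⊕0⊕0⊕1⊕1⊕1⊕0⊕1⊕0⊕0⊕1⊕0⊕1 = 1
Syndrome s16…s1 = 11100 → error at position 28.
Flip position 28: 1010100011101010111001110100101 → 1010100011101010111001110101101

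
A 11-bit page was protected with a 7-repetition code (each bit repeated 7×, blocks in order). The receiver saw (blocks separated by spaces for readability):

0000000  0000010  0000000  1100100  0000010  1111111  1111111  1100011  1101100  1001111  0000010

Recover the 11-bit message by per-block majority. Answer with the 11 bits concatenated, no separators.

Block 1 (0000000): 0 ones → 0
Block 2 (0000010): 1 one → 0
Block 3 (0000000): 0 ones → 0
Block 4 (1100100): 3 ones → 0
Block 5 (0000010): 1 one → 0
Block 6 (1111111): 7 ones → 1
Block 7 (1111111): 7 ones → 1
Block 8 (1100011): 4 ones → 1
Block 9 (1101100): 4 ones → 1
Block 10 (1001111): 5 ones → 1
Block 11 (0000010): 1 one → 0

00000111110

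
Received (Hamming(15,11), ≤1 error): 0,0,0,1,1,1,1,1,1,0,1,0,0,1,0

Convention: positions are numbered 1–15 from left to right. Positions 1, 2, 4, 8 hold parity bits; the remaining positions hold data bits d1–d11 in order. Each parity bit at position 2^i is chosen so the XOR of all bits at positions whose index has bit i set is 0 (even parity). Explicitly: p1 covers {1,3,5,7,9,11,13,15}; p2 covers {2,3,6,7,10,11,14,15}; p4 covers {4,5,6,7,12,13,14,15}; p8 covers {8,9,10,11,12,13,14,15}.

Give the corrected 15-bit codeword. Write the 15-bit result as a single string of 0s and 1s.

s1 (pos 1,3,5,7,9,11,13,15): 0⊕0⊕1⊕1⊕1⊕1⊕0⊕0 = 0
s2 (pos 2,3,6,7,10,11,14,15): 0⊕0⊕1⊕1⊕0⊕1⊕1⊕0 = 0
s4 (pos 4,5,6,7,12,13,14,15): 1⊕1⊕1⊕1⊕0⊕0⊕1⊕0 = 1
s8 (pos 8,9,10,11,12,13,14,15): 1⊕1⊕0⊕1⊕0⊕0⊕1⊕0 = 0
Syndrome s8…s1 = 0100 → error at position 4.
Flip position 4: 000111111010010 → 000011111010010

000011111010010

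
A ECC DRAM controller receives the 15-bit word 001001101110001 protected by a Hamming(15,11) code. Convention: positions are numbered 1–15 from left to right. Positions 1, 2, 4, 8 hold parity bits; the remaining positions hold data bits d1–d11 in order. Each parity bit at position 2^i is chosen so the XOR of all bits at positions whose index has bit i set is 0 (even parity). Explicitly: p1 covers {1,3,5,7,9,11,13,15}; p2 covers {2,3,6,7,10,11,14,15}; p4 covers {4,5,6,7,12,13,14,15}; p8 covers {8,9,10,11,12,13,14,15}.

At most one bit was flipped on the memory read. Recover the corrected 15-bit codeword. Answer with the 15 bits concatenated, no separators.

001011101110001

s1 (pos 1,3,5,7,9,11,13,15): 0⊕1⊕0⊕1⊕1⊕1⊕0⊕1 = 1
s2 (pos 2,3,6,7,10,11,14,15): 0⊕1⊕1⊕1⊕1⊕1⊕0⊕1 = 0
s4 (pos 4,5,6,7,12,13,14,15): 0⊕0⊕1⊕1⊕0⊕0⊕0⊕1 = 1
s8 (pos 8,9,10,11,12,13,14,15): 0⊕1⊕1⊕1⊕0⊕0⊕0⊕1 = 0
Syndrome s8…s1 = 0101 → error at position 5.
Flip position 5: 001001101110001 → 001011101110001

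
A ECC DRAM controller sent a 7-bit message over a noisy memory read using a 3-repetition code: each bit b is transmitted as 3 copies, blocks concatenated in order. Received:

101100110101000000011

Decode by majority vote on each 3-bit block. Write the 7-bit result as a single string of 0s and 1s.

1011001

Block 1 (101): 2 ones → 1
Block 2 (100): 1 one → 0
Block 3 (110): 2 ones → 1
Block 4 (101): 2 ones → 1
Block 5 (000): 0 ones → 0
Block 6 (000): 0 ones → 0
Block 7 (011): 2 ones → 1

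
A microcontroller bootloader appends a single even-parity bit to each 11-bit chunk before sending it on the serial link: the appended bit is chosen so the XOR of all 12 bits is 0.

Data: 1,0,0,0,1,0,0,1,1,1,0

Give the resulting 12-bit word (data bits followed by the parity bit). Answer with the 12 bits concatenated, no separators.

100010011101

XOR of the 11 data bits: 1⊕0⊕0⊕0⊕1⊕0⊕0⊕1⊕1⊕1⊕0 = 1
Parity bit = 1 (so all 12 bits XOR to 0).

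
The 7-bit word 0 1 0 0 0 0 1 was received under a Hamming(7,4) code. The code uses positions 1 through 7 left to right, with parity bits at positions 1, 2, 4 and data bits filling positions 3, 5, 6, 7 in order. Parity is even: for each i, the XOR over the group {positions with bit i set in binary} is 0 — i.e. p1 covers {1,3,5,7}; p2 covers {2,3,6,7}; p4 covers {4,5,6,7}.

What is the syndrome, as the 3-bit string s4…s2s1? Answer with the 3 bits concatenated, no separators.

101

s1 (pos 1,3,5,7): 0⊕0⊕0⊕1 = 1
s2 (pos 2,3,6,7): 1⊕0⊕0⊕1 = 0
s4 (pos 4,5,6,7): 0⊕0⊕0⊕1 = 1
Syndrome s4…s1 = 101 → error at position 5.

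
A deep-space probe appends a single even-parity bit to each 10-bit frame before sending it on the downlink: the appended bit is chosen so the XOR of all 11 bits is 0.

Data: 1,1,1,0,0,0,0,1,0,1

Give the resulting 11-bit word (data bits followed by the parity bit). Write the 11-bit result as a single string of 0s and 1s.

11100001011

XOR of the 10 data bits: 1⊕1⊕1⊕0⊕0⊕0⊕0⊕1⊕0⊕1 = 1
Parity bit = 1 (so all 11 bits XOR to 0).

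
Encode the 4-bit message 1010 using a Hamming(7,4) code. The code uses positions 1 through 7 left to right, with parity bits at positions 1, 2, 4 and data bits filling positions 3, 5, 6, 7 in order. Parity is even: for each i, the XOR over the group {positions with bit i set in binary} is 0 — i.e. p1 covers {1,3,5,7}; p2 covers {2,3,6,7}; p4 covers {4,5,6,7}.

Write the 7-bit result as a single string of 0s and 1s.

1011010

Place data at non-parity positions: p1 p2 1 p4 0 1 0
p1 (pos 1,3,5,7): XOR of data positions = 1⊕0⊕0 = 1
p2 (pos 2,3,6,7): XOR of data positions = 1⊕1⊕0 = 0
p4 (pos 4,5,6,7): XOR of data positions = 0⊕1⊕0 = 1
Codeword: 1011010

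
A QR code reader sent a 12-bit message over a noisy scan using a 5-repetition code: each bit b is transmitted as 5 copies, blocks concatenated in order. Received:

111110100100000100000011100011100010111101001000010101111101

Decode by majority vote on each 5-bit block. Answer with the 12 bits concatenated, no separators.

Block 1 (11111): 5 ones → 1
Block 2 (01001): 2 ones → 0
Block 3 (00000): 0 ones → 0
Block 4 (10000): 1 one → 0
Block 5 (00111): 3 ones → 1
Block 6 (00011): 2 ones → 0
Block 7 (10001): 2 ones → 0
Block 8 (01111): 4 ones → 1
Block 9 (01001): 2 ones → 0
Block 10 (00001): 1 one → 0
Block 11 (01011): 3 ones → 1
Block 12 (11101): 4 ones → 1

100010010011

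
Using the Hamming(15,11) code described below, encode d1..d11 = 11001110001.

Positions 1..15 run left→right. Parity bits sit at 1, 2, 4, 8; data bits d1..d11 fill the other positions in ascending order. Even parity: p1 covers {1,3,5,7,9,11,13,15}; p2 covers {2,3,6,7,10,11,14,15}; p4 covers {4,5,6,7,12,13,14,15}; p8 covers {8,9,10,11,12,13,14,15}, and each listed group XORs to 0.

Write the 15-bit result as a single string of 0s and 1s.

Place data at non-parity positions: p1 p2 1 p4 1 0 0 p8 1 1 1 0 0 0 1
p1 (pos 1,3,5,7,9,11,13,15): XOR of data positions = 1⊕1⊕0⊕1⊕1⊕0⊕1 = 1
p2 (pos 2,3,6,7,10,11,14,15): XOR of data positions = 1⊕0⊕0⊕1⊕1⊕0⊕1 = 0
p4 (pos 4,5,6,7,12,13,14,15): XOR of data positions = 1⊕0⊕0⊕0⊕0⊕0⊕1 = 0
p8 (pos 8,9,10,11,12,13,14,15): XOR of data positions = 1⊕1⊕1⊕0⊕0⊕0⊕1 = 0
Codeword: 101010001110001

101010001110001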